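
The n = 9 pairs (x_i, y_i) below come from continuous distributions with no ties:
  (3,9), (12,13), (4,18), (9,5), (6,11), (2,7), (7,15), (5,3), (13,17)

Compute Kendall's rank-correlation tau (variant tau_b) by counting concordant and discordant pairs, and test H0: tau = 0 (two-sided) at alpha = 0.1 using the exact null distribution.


Step 1: Enumerate the 36 unordered pairs (i,j) with i<j and classify each by sign(x_j-x_i) * sign(y_j-y_i).
  (1,2):dx=+9,dy=+4->C; (1,3):dx=+1,dy=+9->C; (1,4):dx=+6,dy=-4->D; (1,5):dx=+3,dy=+2->C
  (1,6):dx=-1,dy=-2->C; (1,7):dx=+4,dy=+6->C; (1,8):dx=+2,dy=-6->D; (1,9):dx=+10,dy=+8->C
  (2,3):dx=-8,dy=+5->D; (2,4):dx=-3,dy=-8->C; (2,5):dx=-6,dy=-2->C; (2,6):dx=-10,dy=-6->C
  (2,7):dx=-5,dy=+2->D; (2,8):dx=-7,dy=-10->C; (2,9):dx=+1,dy=+4->C; (3,4):dx=+5,dy=-13->D
  (3,5):dx=+2,dy=-7->D; (3,6):dx=-2,dy=-11->C; (3,7):dx=+3,dy=-3->D; (3,8):dx=+1,dy=-15->D
  (3,9):dx=+9,dy=-1->D; (4,5):dx=-3,dy=+6->D; (4,6):dx=-7,dy=+2->D; (4,7):dx=-2,dy=+10->D
  (4,8):dx=-4,dy=-2->C; (4,9):dx=+4,dy=+12->C; (5,6):dx=-4,dy=-4->C; (5,7):dx=+1,dy=+4->C
  (5,8):dx=-1,dy=-8->C; (5,9):dx=+7,dy=+6->C; (6,7):dx=+5,dy=+8->C; (6,8):dx=+3,dy=-4->D
  (6,9):dx=+11,dy=+10->C; (7,8):dx=-2,dy=-12->C; (7,9):dx=+6,dy=+2->C; (8,9):dx=+8,dy=+14->C
Step 2: C = 23, D = 13, total pairs = 36.
Step 3: tau = (C - D)/(n(n-1)/2) = (23 - 13)/36 = 0.277778.
Step 4: Exact two-sided p-value (enumerate n! = 362880 permutations of y under H0): p = 0.358488.
Step 5: alpha = 0.1. fail to reject H0.

tau_b = 0.2778 (C=23, D=13), p = 0.358488, fail to reject H0.


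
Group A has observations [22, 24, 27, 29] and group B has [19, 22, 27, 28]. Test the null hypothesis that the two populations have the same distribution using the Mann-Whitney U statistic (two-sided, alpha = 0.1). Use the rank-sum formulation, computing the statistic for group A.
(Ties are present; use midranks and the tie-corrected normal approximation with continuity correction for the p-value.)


Step 1: Combine and sort all 8 observations; assign midranks.
sorted (value, group): (19,Y), (22,X), (22,Y), (24,X), (27,X), (27,Y), (28,Y), (29,X)
ranks: 19->1, 22->2.5, 22->2.5, 24->4, 27->5.5, 27->5.5, 28->7, 29->8
Step 2: Rank sum for X: R1 = 2.5 + 4 + 5.5 + 8 = 20.
Step 3: U_X = R1 - n1(n1+1)/2 = 20 - 4*5/2 = 20 - 10 = 10.
       U_Y = n1*n2 - U_X = 16 - 10 = 6.
Step 4: Ties are present, so use the tie-corrected normal approximation (with continuity correction) for the p-value.
Step 5: p-value = 0.661197; compare to alpha = 0.1. fail to reject H0.

U_X = 10, p = 0.661197, fail to reject H0 at alpha = 0.1.


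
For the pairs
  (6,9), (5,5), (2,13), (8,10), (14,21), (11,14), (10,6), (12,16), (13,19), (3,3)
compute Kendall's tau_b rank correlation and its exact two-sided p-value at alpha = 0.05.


Step 1: Enumerate the 45 unordered pairs (i,j) with i<j and classify each by sign(x_j-x_i) * sign(y_j-y_i).
  (1,2):dx=-1,dy=-4->C; (1,3):dx=-4,dy=+4->D; (1,4):dx=+2,dy=+1->C; (1,5):dx=+8,dy=+12->C
  (1,6):dx=+5,dy=+5->C; (1,7):dx=+4,dy=-3->D; (1,8):dx=+6,dy=+7->C; (1,9):dx=+7,dy=+10->C
  (1,10):dx=-3,dy=-6->C; (2,3):dx=-3,dy=+8->D; (2,4):dx=+3,dy=+5->C; (2,5):dx=+9,dy=+16->C
  (2,6):dx=+6,dy=+9->C; (2,7):dx=+5,dy=+1->C; (2,8):dx=+7,dy=+11->C; (2,9):dx=+8,dy=+14->C
  (2,10):dx=-2,dy=-2->C; (3,4):dx=+6,dy=-3->D; (3,5):dx=+12,dy=+8->C; (3,6):dx=+9,dy=+1->C
  (3,7):dx=+8,dy=-7->D; (3,8):dx=+10,dy=+3->C; (3,9):dx=+11,dy=+6->C; (3,10):dx=+1,dy=-10->D
  (4,5):dx=+6,dy=+11->C; (4,6):dx=+3,dy=+4->C; (4,7):dx=+2,dy=-4->D; (4,8):dx=+4,dy=+6->C
  (4,9):dx=+5,dy=+9->C; (4,10):dx=-5,dy=-7->C; (5,6):dx=-3,dy=-7->C; (5,7):dx=-4,dy=-15->C
  (5,8):dx=-2,dy=-5->C; (5,9):dx=-1,dy=-2->C; (5,10):dx=-11,dy=-18->C; (6,7):dx=-1,dy=-8->C
  (6,8):dx=+1,dy=+2->C; (6,9):dx=+2,dy=+5->C; (6,10):dx=-8,dy=-11->C; (7,8):dx=+2,dy=+10->C
  (7,9):dx=+3,dy=+13->C; (7,10):dx=-7,dy=-3->C; (8,9):dx=+1,dy=+3->C; (8,10):dx=-9,dy=-13->C
  (9,10):dx=-10,dy=-16->C
Step 2: C = 38, D = 7, total pairs = 45.
Step 3: tau = (C - D)/(n(n-1)/2) = (38 - 7)/45 = 0.688889.
Step 4: Exact two-sided p-value (enumerate n! = 3628800 permutations of y under H0): p = 0.004687.
Step 5: alpha = 0.05. reject H0.

tau_b = 0.6889 (C=38, D=7), p = 0.004687, reject H0.


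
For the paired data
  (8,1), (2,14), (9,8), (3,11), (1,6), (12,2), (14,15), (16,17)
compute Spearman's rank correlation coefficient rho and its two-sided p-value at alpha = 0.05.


Step 1: Rank x and y separately (midranks; no ties here).
rank(x): 8->4, 2->2, 9->5, 3->3, 1->1, 12->6, 14->7, 16->8
rank(y): 1->1, 14->6, 8->4, 11->5, 6->3, 2->2, 15->7, 17->8
Step 2: d_i = R_x(i) - R_y(i); compute d_i^2.
  (4-1)^2=9, (2-6)^2=16, (5-4)^2=1, (3-5)^2=4, (1-3)^2=4, (6-2)^2=16, (7-7)^2=0, (8-8)^2=0
sum(d^2) = 50.
Step 3: rho = 1 - 6*50 / (8*(8^2 - 1)) = 1 - 300/504 = 0.404762.
Step 4: Under H0, t = rho * sqrt((n-2)/(1-rho^2)) = 1.0842 ~ t(6).
Step 5: Two-sided p-value from the t-distribution with 6 df = 0.319889.
Step 6: alpha = 0.05. fail to reject H0.

rho = 0.4048, p = 0.319889, fail to reject H0 at alpha = 0.05.


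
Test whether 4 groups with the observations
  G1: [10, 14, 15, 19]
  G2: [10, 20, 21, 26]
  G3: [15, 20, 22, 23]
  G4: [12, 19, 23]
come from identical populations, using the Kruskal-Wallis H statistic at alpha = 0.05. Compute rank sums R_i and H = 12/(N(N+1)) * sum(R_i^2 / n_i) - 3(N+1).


Step 1: Combine all N = 15 observations and assign midranks.
sorted (value, group, rank): (10,G1,1.5), (10,G2,1.5), (12,G4,3), (14,G1,4), (15,G1,5.5), (15,G3,5.5), (19,G1,7.5), (19,G4,7.5), (20,G2,9.5), (20,G3,9.5), (21,G2,11), (22,G3,12), (23,G3,13.5), (23,G4,13.5), (26,G2,15)
Step 2: Sum ranks within each group.
R_1 = 18.5 (n_1 = 4)
R_2 = 37 (n_2 = 4)
R_3 = 40.5 (n_3 = 4)
R_4 = 24 (n_4 = 3)
Step 3: H = 12/(N(N+1)) * sum(R_i^2/n_i) - 3(N+1)
     = 12/(15*16) * (18.5^2/4 + 37^2/4 + 40.5^2/4 + 24^2/3) - 3*16
     = 0.050000 * 1029.88 - 48
     = 3.493750.
Step 4: Ties present; correction factor C = 1 - 30/(15^3 - 15) = 0.991071. Corrected H = 3.493750 / 0.991071 = 3.525225.
Step 5: Under H0, H ~ chi^2(3); p-value = 0.317505.
Step 6: alpha = 0.05. fail to reject H0.

H = 3.5252, df = 3, p = 0.317505, fail to reject H0.


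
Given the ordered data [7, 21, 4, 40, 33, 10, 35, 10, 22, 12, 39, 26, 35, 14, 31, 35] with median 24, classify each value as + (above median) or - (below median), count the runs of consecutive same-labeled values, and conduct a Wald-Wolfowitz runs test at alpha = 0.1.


Step 1: Compute median = 24; label A = above, B = below.
Labels in order: BBBAABABBBAAABAA  (n_A = 8, n_B = 8)
Step 2: Count runs R = 8.
Step 3: Under H0 (random ordering), E[R] = 2*n_A*n_B/(n_A+n_B) + 1 = 2*8*8/16 + 1 = 9.0000.
        Var[R] = 2*n_A*n_B*(2*n_A*n_B - n_A - n_B) / ((n_A+n_B)^2 * (n_A+n_B-1)) = 14336/3840 = 3.7333.
        SD[R] = 1.9322.
Step 4: Continuity-corrected z = (R + 0.5 - E[R]) / SD[R] = (8 + 0.5 - 9.0000) / 1.9322 = -0.2588.
Step 5: Two-sided p-value via normal approximation = 2*(1 - Phi(|z|)) = 0.795809.
Step 6: alpha = 0.1. fail to reject H0.

R = 8, z = -0.2588, p = 0.795809, fail to reject H0.


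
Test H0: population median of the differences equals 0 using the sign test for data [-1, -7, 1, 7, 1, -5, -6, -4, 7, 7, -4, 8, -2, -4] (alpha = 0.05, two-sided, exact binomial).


Step 1: Discard zero differences. Original n = 14; n_eff = number of nonzero differences = 14.
Nonzero differences (with sign): -1, -7, +1, +7, +1, -5, -6, -4, +7, +7, -4, +8, -2, -4
Step 2: Count signs: positive = 6, negative = 8.
Step 3: Under H0: P(positive) = 0.5, so the number of positives S ~ Bin(14, 0.5).
Step 4: Two-sided exact p-value = sum of Bin(14,0.5) probabilities at or below the observed probability = 0.790527.
Step 5: alpha = 0.05. fail to reject H0.

n_eff = 14, pos = 6, neg = 8, p = 0.790527, fail to reject H0.


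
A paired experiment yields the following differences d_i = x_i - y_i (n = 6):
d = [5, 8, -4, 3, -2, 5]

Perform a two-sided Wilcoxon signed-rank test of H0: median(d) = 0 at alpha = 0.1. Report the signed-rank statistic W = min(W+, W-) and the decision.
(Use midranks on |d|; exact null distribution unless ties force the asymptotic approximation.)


Step 1: Drop any zero differences (none here) and take |d_i|.
|d| = [5, 8, 4, 3, 2, 5]
Step 2: Midrank |d_i| (ties get averaged ranks).
ranks: |5|->4.5, |8|->6, |4|->3, |3|->2, |2|->1, |5|->4.5
Step 3: Attach original signs; sum ranks with positive sign and with negative sign.
W+ = 4.5 + 6 + 2 + 4.5 = 17
W- = 3 + 1 = 4
(Check: W+ + W- = 21 should equal n(n+1)/2 = 21.)
Step 4: Test statistic W = min(W+, W-) = 4.
Step 5: Ties in |d|, so use the tie-corrected normal approximation.
        E[W] = n(n+1)/4 = 6*7/4 = 10.5.
        Tie groups: |d|=5 (t=2); sum(t^3 - t) = 6.
        Var[W] = n(n+1)(2n+1)/24 - sum(t^3-t)/48 = 546/24 - 6/48 = 22.625.
        z = (W - E[W]) / sqrt(Var[W]) = (4 - 10.5) / 4.7566 = -1.3665.
        Two-sided p = 2*Phi(z) = 0.171773.
Step 6: alpha = 0.1. fail to reject H0.

W+ = 17, W- = 4, W = min = 4, p = 0.171773, fail to reject H0.


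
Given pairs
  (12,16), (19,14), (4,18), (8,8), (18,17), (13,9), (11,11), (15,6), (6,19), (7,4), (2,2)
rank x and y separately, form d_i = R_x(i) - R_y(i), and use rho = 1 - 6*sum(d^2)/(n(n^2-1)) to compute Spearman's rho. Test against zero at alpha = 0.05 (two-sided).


Step 1: Rank x and y separately (midranks; no ties here).
rank(x): 12->7, 19->11, 4->2, 8->5, 18->10, 13->8, 11->6, 15->9, 6->3, 7->4, 2->1
rank(y): 16->8, 14->7, 18->10, 8->4, 17->9, 9->5, 11->6, 6->3, 19->11, 4->2, 2->1
Step 2: d_i = R_x(i) - R_y(i); compute d_i^2.
  (7-8)^2=1, (11-7)^2=16, (2-10)^2=64, (5-4)^2=1, (10-9)^2=1, (8-5)^2=9, (6-6)^2=0, (9-3)^2=36, (3-11)^2=64, (4-2)^2=4, (1-1)^2=0
sum(d^2) = 196.
Step 3: rho = 1 - 6*196 / (11*(11^2 - 1)) = 1 - 1176/1320 = 0.109091.
Step 4: Under H0, t = rho * sqrt((n-2)/(1-rho^2)) = 0.3292 ~ t(9).
Step 5: Two-sided p-value from the t-distribution with 9 df = 0.749509.
Step 6: alpha = 0.05. fail to reject H0.

rho = 0.1091, p = 0.749509, fail to reject H0 at alpha = 0.05.


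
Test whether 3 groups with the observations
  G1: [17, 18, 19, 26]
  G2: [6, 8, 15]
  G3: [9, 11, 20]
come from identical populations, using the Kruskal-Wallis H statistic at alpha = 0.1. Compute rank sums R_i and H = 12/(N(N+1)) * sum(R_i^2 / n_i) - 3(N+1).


Step 1: Combine all N = 10 observations and assign midranks.
sorted (value, group, rank): (6,G2,1), (8,G2,2), (9,G3,3), (11,G3,4), (15,G2,5), (17,G1,6), (18,G1,7), (19,G1,8), (20,G3,9), (26,G1,10)
Step 2: Sum ranks within each group.
R_1 = 31 (n_1 = 4)
R_2 = 8 (n_2 = 3)
R_3 = 16 (n_3 = 3)
Step 3: H = 12/(N(N+1)) * sum(R_i^2/n_i) - 3(N+1)
     = 12/(10*11) * (31^2/4 + 8^2/3 + 16^2/3) - 3*11
     = 0.109091 * 346.917 - 33
     = 4.845455.
Step 4: No ties, so H is used without correction.
Step 5: Under H0, H ~ chi^2(2); p-value = 0.088679.
Step 6: alpha = 0.1. reject H0.

H = 4.8455, df = 2, p = 0.088679, reject H0.


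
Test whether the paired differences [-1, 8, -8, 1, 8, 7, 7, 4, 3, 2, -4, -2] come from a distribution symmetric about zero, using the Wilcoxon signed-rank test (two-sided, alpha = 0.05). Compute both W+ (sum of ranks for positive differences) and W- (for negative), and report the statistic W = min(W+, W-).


Step 1: Drop any zero differences (none here) and take |d_i|.
|d| = [1, 8, 8, 1, 8, 7, 7, 4, 3, 2, 4, 2]
Step 2: Midrank |d_i| (ties get averaged ranks).
ranks: |1|->1.5, |8|->11, |8|->11, |1|->1.5, |8|->11, |7|->8.5, |7|->8.5, |4|->6.5, |3|->5, |2|->3.5, |4|->6.5, |2|->3.5
Step 3: Attach original signs; sum ranks with positive sign and with negative sign.
W+ = 11 + 1.5 + 11 + 8.5 + 8.5 + 6.5 + 5 + 3.5 = 55.5
W- = 1.5 + 11 + 6.5 + 3.5 = 22.5
(Check: W+ + W- = 78 should equal n(n+1)/2 = 78.)
Step 4: Test statistic W = min(W+, W-) = 22.5.
Step 5: Ties in |d|, so use the tie-corrected normal approximation.
        E[W] = n(n+1)/4 = 12*13/4 = 39.
        Tie groups: |d|=1 (t=2), |d|=2 (t=2), |d|=4 (t=2), |d|=7 (t=2), |d|=8 (t=3); sum(t^3 - t) = 48.
        Var[W] = n(n+1)(2n+1)/24 - sum(t^3-t)/48 = 3900/24 - 48/48 = 161.5.
        z = (W - E[W]) / sqrt(Var[W]) = (22.5 - 39) / 12.7083 = -1.2984.
        Two-sided p = 2*Phi(z) = 0.194161.
Step 6: alpha = 0.05. fail to reject H0.

W+ = 55.5, W- = 22.5, W = min = 22.5, p = 0.194161, fail to reject H0.


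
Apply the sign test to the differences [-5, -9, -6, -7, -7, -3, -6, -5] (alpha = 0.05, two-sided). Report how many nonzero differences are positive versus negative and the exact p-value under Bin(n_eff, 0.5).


Step 1: Discard zero differences. Original n = 8; n_eff = number of nonzero differences = 8.
Nonzero differences (with sign): -5, -9, -6, -7, -7, -3, -6, -5
Step 2: Count signs: positive = 0, negative = 8.
Step 3: Under H0: P(positive) = 0.5, so the number of positives S ~ Bin(8, 0.5).
Step 4: Two-sided exact p-value = sum of Bin(8,0.5) probabilities at or below the observed probability = 0.007812.
Step 5: alpha = 0.05. reject H0.

n_eff = 8, pos = 0, neg = 8, p = 0.007812, reject H0.


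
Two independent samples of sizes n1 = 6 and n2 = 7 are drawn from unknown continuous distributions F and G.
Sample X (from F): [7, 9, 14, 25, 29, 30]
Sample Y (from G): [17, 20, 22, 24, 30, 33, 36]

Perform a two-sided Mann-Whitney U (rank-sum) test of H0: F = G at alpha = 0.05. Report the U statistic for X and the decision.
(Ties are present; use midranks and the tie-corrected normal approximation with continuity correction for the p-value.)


Step 1: Combine and sort all 13 observations; assign midranks.
sorted (value, group): (7,X), (9,X), (14,X), (17,Y), (20,Y), (22,Y), (24,Y), (25,X), (29,X), (30,X), (30,Y), (33,Y), (36,Y)
ranks: 7->1, 9->2, 14->3, 17->4, 20->5, 22->6, 24->7, 25->8, 29->9, 30->10.5, 30->10.5, 33->12, 36->13
Step 2: Rank sum for X: R1 = 1 + 2 + 3 + 8 + 9 + 10.5 = 33.5.
Step 3: U_X = R1 - n1(n1+1)/2 = 33.5 - 6*7/2 = 33.5 - 21 = 12.5.
       U_Y = n1*n2 - U_X = 42 - 12.5 = 29.5.
Step 4: Ties are present, so use the tie-corrected normal approximation (with continuity correction) for the p-value.
Step 5: p-value = 0.252445; compare to alpha = 0.05. fail to reject H0.

U_X = 12.5, p = 0.252445, fail to reject H0 at alpha = 0.05.


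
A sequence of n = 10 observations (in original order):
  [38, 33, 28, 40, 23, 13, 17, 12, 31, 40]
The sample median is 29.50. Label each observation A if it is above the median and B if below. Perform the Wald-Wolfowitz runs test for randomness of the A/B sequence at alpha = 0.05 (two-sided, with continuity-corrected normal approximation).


Step 1: Compute median = 29.50; label A = above, B = below.
Labels in order: AABABBBBAA  (n_A = 5, n_B = 5)
Step 2: Count runs R = 5.
Step 3: Under H0 (random ordering), E[R] = 2*n_A*n_B/(n_A+n_B) + 1 = 2*5*5/10 + 1 = 6.0000.
        Var[R] = 2*n_A*n_B*(2*n_A*n_B - n_A - n_B) / ((n_A+n_B)^2 * (n_A+n_B-1)) = 2000/900 = 2.2222.
        SD[R] = 1.4907.
Step 4: Continuity-corrected z = (R + 0.5 - E[R]) / SD[R] = (5 + 0.5 - 6.0000) / 1.4907 = -0.3354.
Step 5: Two-sided p-value via normal approximation = 2*(1 - Phi(|z|)) = 0.737316.
Step 6: alpha = 0.05. fail to reject H0.

R = 5, z = -0.3354, p = 0.737316, fail to reject H0.


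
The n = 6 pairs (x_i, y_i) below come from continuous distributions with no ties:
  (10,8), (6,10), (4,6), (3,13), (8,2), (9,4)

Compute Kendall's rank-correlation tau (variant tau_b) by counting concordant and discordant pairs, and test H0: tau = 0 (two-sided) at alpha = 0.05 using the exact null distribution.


Step 1: Enumerate the 15 unordered pairs (i,j) with i<j and classify each by sign(x_j-x_i) * sign(y_j-y_i).
  (1,2):dx=-4,dy=+2->D; (1,3):dx=-6,dy=-2->C; (1,4):dx=-7,dy=+5->D; (1,5):dx=-2,dy=-6->C
  (1,6):dx=-1,dy=-4->C; (2,3):dx=-2,dy=-4->C; (2,4):dx=-3,dy=+3->D; (2,5):dx=+2,dy=-8->D
  (2,6):dx=+3,dy=-6->D; (3,4):dx=-1,dy=+7->D; (3,5):dx=+4,dy=-4->D; (3,6):dx=+5,dy=-2->D
  (4,5):dx=+5,dy=-11->D; (4,6):dx=+6,dy=-9->D; (5,6):dx=+1,dy=+2->C
Step 2: C = 5, D = 10, total pairs = 15.
Step 3: tau = (C - D)/(n(n-1)/2) = (5 - 10)/15 = -0.333333.
Step 4: Exact two-sided p-value (enumerate n! = 720 permutations of y under H0): p = 0.469444.
Step 5: alpha = 0.05. fail to reject H0.

tau_b = -0.3333 (C=5, D=10), p = 0.469444, fail to reject H0.


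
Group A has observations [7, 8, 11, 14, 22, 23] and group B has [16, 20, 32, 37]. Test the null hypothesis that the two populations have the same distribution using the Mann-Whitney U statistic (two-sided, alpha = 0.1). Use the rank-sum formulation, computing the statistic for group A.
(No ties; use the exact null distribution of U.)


Step 1: Combine and sort all 10 observations; assign midranks.
sorted (value, group): (7,X), (8,X), (11,X), (14,X), (16,Y), (20,Y), (22,X), (23,X), (32,Y), (37,Y)
ranks: 7->1, 8->2, 11->3, 14->4, 16->5, 20->6, 22->7, 23->8, 32->9, 37->10
Step 2: Rank sum for X: R1 = 1 + 2 + 3 + 4 + 7 + 8 = 25.
Step 3: U_X = R1 - n1(n1+1)/2 = 25 - 6*7/2 = 25 - 21 = 4.
       U_Y = n1*n2 - U_X = 24 - 4 = 20.
Step 4: No ties, so the exact null distribution of U (based on enumerating the C(10,6) = 210 equally likely rank assignments) gives the two-sided p-value.
Step 5: p-value = 0.114286; compare to alpha = 0.1. fail to reject H0.

U_X = 4, p = 0.114286, fail to reject H0 at alpha = 0.1.


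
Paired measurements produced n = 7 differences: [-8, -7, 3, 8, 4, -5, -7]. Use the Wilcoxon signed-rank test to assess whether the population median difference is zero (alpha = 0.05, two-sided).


Step 1: Drop any zero differences (none here) and take |d_i|.
|d| = [8, 7, 3, 8, 4, 5, 7]
Step 2: Midrank |d_i| (ties get averaged ranks).
ranks: |8|->6.5, |7|->4.5, |3|->1, |8|->6.5, |4|->2, |5|->3, |7|->4.5
Step 3: Attach original signs; sum ranks with positive sign and with negative sign.
W+ = 1 + 6.5 + 2 = 9.5
W- = 6.5 + 4.5 + 3 + 4.5 = 18.5
(Check: W+ + W- = 28 should equal n(n+1)/2 = 28.)
Step 4: Test statistic W = min(W+, W-) = 9.5.
Step 5: Ties in |d|, so use the tie-corrected normal approximation.
        E[W] = n(n+1)/4 = 7*8/4 = 14.
        Tie groups: |d|=7 (t=2), |d|=8 (t=2); sum(t^3 - t) = 12.
        Var[W] = n(n+1)(2n+1)/24 - sum(t^3-t)/48 = 840/24 - 12/48 = 34.75.
        z = (W - E[W]) / sqrt(Var[W]) = (9.5 - 14) / 5.8949 = -0.7634.
        Two-sided p = 2*Phi(z) = 0.445243.
Step 6: alpha = 0.05. fail to reject H0.

W+ = 9.5, W- = 18.5, W = min = 9.5, p = 0.445243, fail to reject H0.


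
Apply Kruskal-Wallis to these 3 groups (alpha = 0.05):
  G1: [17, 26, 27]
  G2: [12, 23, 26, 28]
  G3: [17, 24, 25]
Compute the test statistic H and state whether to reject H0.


Step 1: Combine all N = 10 observations and assign midranks.
sorted (value, group, rank): (12,G2,1), (17,G1,2.5), (17,G3,2.5), (23,G2,4), (24,G3,5), (25,G3,6), (26,G1,7.5), (26,G2,7.5), (27,G1,9), (28,G2,10)
Step 2: Sum ranks within each group.
R_1 = 19 (n_1 = 3)
R_2 = 22.5 (n_2 = 4)
R_3 = 13.5 (n_3 = 3)
Step 3: H = 12/(N(N+1)) * sum(R_i^2/n_i) - 3(N+1)
     = 12/(10*11) * (19^2/3 + 22.5^2/4 + 13.5^2/3) - 3*11
     = 0.109091 * 307.646 - 33
     = 0.561364.
Step 4: Ties present; correction factor C = 1 - 12/(10^3 - 10) = 0.987879. Corrected H = 0.561364 / 0.987879 = 0.568252.
Step 5: Under H0, H ~ chi^2(2); p-value = 0.752672.
Step 6: alpha = 0.05. fail to reject H0.

H = 0.5683, df = 2, p = 0.752672, fail to reject H0.


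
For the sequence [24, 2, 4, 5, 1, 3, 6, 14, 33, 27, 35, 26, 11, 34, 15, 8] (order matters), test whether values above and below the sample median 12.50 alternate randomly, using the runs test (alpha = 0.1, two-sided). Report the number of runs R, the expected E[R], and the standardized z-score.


Step 1: Compute median = 12.50; label A = above, B = below.
Labels in order: ABBBBBBAAAAABAAB  (n_A = 8, n_B = 8)
Step 2: Count runs R = 6.
Step 3: Under H0 (random ordering), E[R] = 2*n_A*n_B/(n_A+n_B) + 1 = 2*8*8/16 + 1 = 9.0000.
        Var[R] = 2*n_A*n_B*(2*n_A*n_B - n_A - n_B) / ((n_A+n_B)^2 * (n_A+n_B-1)) = 14336/3840 = 3.7333.
        SD[R] = 1.9322.
Step 4: Continuity-corrected z = (R + 0.5 - E[R]) / SD[R] = (6 + 0.5 - 9.0000) / 1.9322 = -1.2939.
Step 5: Two-sided p-value via normal approximation = 2*(1 - Phi(|z|)) = 0.195709.
Step 6: alpha = 0.1. fail to reject H0.

R = 6, z = -1.2939, p = 0.195709, fail to reject H0.


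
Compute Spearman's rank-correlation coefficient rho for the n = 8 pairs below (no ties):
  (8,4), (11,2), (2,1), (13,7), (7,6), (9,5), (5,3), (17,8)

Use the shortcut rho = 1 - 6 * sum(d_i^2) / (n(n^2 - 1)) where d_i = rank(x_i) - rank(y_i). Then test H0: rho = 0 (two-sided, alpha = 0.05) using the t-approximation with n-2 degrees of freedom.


Step 1: Rank x and y separately (midranks; no ties here).
rank(x): 8->4, 11->6, 2->1, 13->7, 7->3, 9->5, 5->2, 17->8
rank(y): 4->4, 2->2, 1->1, 7->7, 6->6, 5->5, 3->3, 8->8
Step 2: d_i = R_x(i) - R_y(i); compute d_i^2.
  (4-4)^2=0, (6-2)^2=16, (1-1)^2=0, (7-7)^2=0, (3-6)^2=9, (5-5)^2=0, (2-3)^2=1, (8-8)^2=0
sum(d^2) = 26.
Step 3: rho = 1 - 6*26 / (8*(8^2 - 1)) = 1 - 156/504 = 0.690476.
Step 4: Under H0, t = rho * sqrt((n-2)/(1-rho^2)) = 2.3382 ~ t(6).
Step 5: Two-sided p-value from the t-distribution with 6 df = 0.057990.
Step 6: alpha = 0.05. fail to reject H0.

rho = 0.6905, p = 0.057990, fail to reject H0 at alpha = 0.05.


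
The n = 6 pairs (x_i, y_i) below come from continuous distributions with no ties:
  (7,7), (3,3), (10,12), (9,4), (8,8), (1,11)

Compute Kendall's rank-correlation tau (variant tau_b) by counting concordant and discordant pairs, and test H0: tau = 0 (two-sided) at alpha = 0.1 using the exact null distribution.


Step 1: Enumerate the 15 unordered pairs (i,j) with i<j and classify each by sign(x_j-x_i) * sign(y_j-y_i).
  (1,2):dx=-4,dy=-4->C; (1,3):dx=+3,dy=+5->C; (1,4):dx=+2,dy=-3->D; (1,5):dx=+1,dy=+1->C
  (1,6):dx=-6,dy=+4->D; (2,3):dx=+7,dy=+9->C; (2,4):dx=+6,dy=+1->C; (2,5):dx=+5,dy=+5->C
  (2,6):dx=-2,dy=+8->D; (3,4):dx=-1,dy=-8->C; (3,5):dx=-2,dy=-4->C; (3,6):dx=-9,dy=-1->C
  (4,5):dx=-1,dy=+4->D; (4,6):dx=-8,dy=+7->D; (5,6):dx=-7,dy=+3->D
Step 2: C = 9, D = 6, total pairs = 15.
Step 3: tau = (C - D)/(n(n-1)/2) = (9 - 6)/15 = 0.200000.
Step 4: Exact two-sided p-value (enumerate n! = 720 permutations of y under H0): p = 0.719444.
Step 5: alpha = 0.1. fail to reject H0.

tau_b = 0.2000 (C=9, D=6), p = 0.719444, fail to reject H0.


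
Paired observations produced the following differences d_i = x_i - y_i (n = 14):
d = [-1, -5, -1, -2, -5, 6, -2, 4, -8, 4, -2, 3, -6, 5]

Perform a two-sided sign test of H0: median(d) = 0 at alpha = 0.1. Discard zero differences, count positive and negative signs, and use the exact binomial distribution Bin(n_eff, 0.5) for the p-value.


Step 1: Discard zero differences. Original n = 14; n_eff = number of nonzero differences = 14.
Nonzero differences (with sign): -1, -5, -1, -2, -5, +6, -2, +4, -8, +4, -2, +3, -6, +5
Step 2: Count signs: positive = 5, negative = 9.
Step 3: Under H0: P(positive) = 0.5, so the number of positives S ~ Bin(14, 0.5).
Step 4: Two-sided exact p-value = sum of Bin(14,0.5) probabilities at or below the observed probability = 0.423950.
Step 5: alpha = 0.1. fail to reject H0.

n_eff = 14, pos = 5, neg = 9, p = 0.423950, fail to reject H0.


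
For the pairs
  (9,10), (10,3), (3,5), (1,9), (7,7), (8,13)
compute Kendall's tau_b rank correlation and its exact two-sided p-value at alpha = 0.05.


Step 1: Enumerate the 15 unordered pairs (i,j) with i<j and classify each by sign(x_j-x_i) * sign(y_j-y_i).
  (1,2):dx=+1,dy=-7->D; (1,3):dx=-6,dy=-5->C; (1,4):dx=-8,dy=-1->C; (1,5):dx=-2,dy=-3->C
  (1,6):dx=-1,dy=+3->D; (2,3):dx=-7,dy=+2->D; (2,4):dx=-9,dy=+6->D; (2,5):dx=-3,dy=+4->D
  (2,6):dx=-2,dy=+10->D; (3,4):dx=-2,dy=+4->D; (3,5):dx=+4,dy=+2->C; (3,6):dx=+5,dy=+8->C
  (4,5):dx=+6,dy=-2->D; (4,6):dx=+7,dy=+4->C; (5,6):dx=+1,dy=+6->C
Step 2: C = 7, D = 8, total pairs = 15.
Step 3: tau = (C - D)/(n(n-1)/2) = (7 - 8)/15 = -0.066667.
Step 4: Exact two-sided p-value (enumerate n! = 720 permutations of y under H0): p = 1.000000.
Step 5: alpha = 0.05. fail to reject H0.

tau_b = -0.0667 (C=7, D=8), p = 1.000000, fail to reject H0.


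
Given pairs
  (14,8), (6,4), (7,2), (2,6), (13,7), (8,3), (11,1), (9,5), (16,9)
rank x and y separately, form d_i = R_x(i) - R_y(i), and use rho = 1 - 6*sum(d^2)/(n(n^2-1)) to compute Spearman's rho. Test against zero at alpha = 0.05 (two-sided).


Step 1: Rank x and y separately (midranks; no ties here).
rank(x): 14->8, 6->2, 7->3, 2->1, 13->7, 8->4, 11->6, 9->5, 16->9
rank(y): 8->8, 4->4, 2->2, 6->6, 7->7, 3->3, 1->1, 5->5, 9->9
Step 2: d_i = R_x(i) - R_y(i); compute d_i^2.
  (8-8)^2=0, (2-4)^2=4, (3-2)^2=1, (1-6)^2=25, (7-7)^2=0, (4-3)^2=1, (6-1)^2=25, (5-5)^2=0, (9-9)^2=0
sum(d^2) = 56.
Step 3: rho = 1 - 6*56 / (9*(9^2 - 1)) = 1 - 336/720 = 0.533333.
Step 4: Under H0, t = rho * sqrt((n-2)/(1-rho^2)) = 1.6681 ~ t(7).
Step 5: Two-sided p-value from the t-distribution with 7 df = 0.139227.
Step 6: alpha = 0.05. fail to reject H0.

rho = 0.5333, p = 0.139227, fail to reject H0 at alpha = 0.05.


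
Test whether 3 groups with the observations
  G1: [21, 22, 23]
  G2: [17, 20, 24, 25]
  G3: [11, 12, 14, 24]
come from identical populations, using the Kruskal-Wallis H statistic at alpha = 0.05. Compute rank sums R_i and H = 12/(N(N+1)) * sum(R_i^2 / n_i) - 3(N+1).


Step 1: Combine all N = 11 observations and assign midranks.
sorted (value, group, rank): (11,G3,1), (12,G3,2), (14,G3,3), (17,G2,4), (20,G2,5), (21,G1,6), (22,G1,7), (23,G1,8), (24,G2,9.5), (24,G3,9.5), (25,G2,11)
Step 2: Sum ranks within each group.
R_1 = 21 (n_1 = 3)
R_2 = 29.5 (n_2 = 4)
R_3 = 15.5 (n_3 = 4)
Step 3: H = 12/(N(N+1)) * sum(R_i^2/n_i) - 3(N+1)
     = 12/(11*12) * (21^2/3 + 29.5^2/4 + 15.5^2/4) - 3*12
     = 0.090909 * 424.625 - 36
     = 2.602273.
Step 4: Ties present; correction factor C = 1 - 6/(11^3 - 11) = 0.995455. Corrected H = 2.602273 / 0.995455 = 2.614155.
Step 5: Under H0, H ~ chi^2(2); p-value = 0.270610.
Step 6: alpha = 0.05. fail to reject H0.

H = 2.6142, df = 2, p = 0.270610, fail to reject H0.


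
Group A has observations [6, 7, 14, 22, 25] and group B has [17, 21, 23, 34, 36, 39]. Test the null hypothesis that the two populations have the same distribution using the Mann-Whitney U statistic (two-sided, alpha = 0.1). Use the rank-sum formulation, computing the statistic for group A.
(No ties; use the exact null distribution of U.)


Step 1: Combine and sort all 11 observations; assign midranks.
sorted (value, group): (6,X), (7,X), (14,X), (17,Y), (21,Y), (22,X), (23,Y), (25,X), (34,Y), (36,Y), (39,Y)
ranks: 6->1, 7->2, 14->3, 17->4, 21->5, 22->6, 23->7, 25->8, 34->9, 36->10, 39->11
Step 2: Rank sum for X: R1 = 1 + 2 + 3 + 6 + 8 = 20.
Step 3: U_X = R1 - n1(n1+1)/2 = 20 - 5*6/2 = 20 - 15 = 5.
       U_Y = n1*n2 - U_X = 30 - 5 = 25.
Step 4: No ties, so the exact null distribution of U (based on enumerating the C(11,5) = 462 equally likely rank assignments) gives the two-sided p-value.
Step 5: p-value = 0.082251; compare to alpha = 0.1. reject H0.

U_X = 5, p = 0.082251, reject H0 at alpha = 0.1.


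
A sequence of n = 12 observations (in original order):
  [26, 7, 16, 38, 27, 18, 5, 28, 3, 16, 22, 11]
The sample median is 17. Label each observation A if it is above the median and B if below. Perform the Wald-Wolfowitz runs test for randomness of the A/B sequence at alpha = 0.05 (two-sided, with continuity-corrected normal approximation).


Step 1: Compute median = 17; label A = above, B = below.
Labels in order: ABBAAABABBAB  (n_A = 6, n_B = 6)
Step 2: Count runs R = 8.
Step 3: Under H0 (random ordering), E[R] = 2*n_A*n_B/(n_A+n_B) + 1 = 2*6*6/12 + 1 = 7.0000.
        Var[R] = 2*n_A*n_B*(2*n_A*n_B - n_A - n_B) / ((n_A+n_B)^2 * (n_A+n_B-1)) = 4320/1584 = 2.7273.
        SD[R] = 1.6514.
Step 4: Continuity-corrected z = (R - 0.5 - E[R]) / SD[R] = (8 - 0.5 - 7.0000) / 1.6514 = 0.3028.
Step 5: Two-sided p-value via normal approximation = 2*(1 - Phi(|z|)) = 0.762069.
Step 6: alpha = 0.05. fail to reject H0.

R = 8, z = 0.3028, p = 0.762069, fail to reject H0.


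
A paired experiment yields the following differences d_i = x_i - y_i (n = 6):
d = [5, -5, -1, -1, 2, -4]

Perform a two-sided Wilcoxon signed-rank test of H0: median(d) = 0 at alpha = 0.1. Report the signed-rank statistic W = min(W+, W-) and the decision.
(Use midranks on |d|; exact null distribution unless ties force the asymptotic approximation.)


Step 1: Drop any zero differences (none here) and take |d_i|.
|d| = [5, 5, 1, 1, 2, 4]
Step 2: Midrank |d_i| (ties get averaged ranks).
ranks: |5|->5.5, |5|->5.5, |1|->1.5, |1|->1.5, |2|->3, |4|->4
Step 3: Attach original signs; sum ranks with positive sign and with negative sign.
W+ = 5.5 + 3 = 8.5
W- = 5.5 + 1.5 + 1.5 + 4 = 12.5
(Check: W+ + W- = 21 should equal n(n+1)/2 = 21.)
Step 4: Test statistic W = min(W+, W-) = 8.5.
Step 5: Ties in |d|, so use the tie-corrected normal approximation.
        E[W] = n(n+1)/4 = 6*7/4 = 10.5.
        Tie groups: |d|=1 (t=2), |d|=5 (t=2); sum(t^3 - t) = 12.
        Var[W] = n(n+1)(2n+1)/24 - sum(t^3-t)/48 = 546/24 - 12/48 = 22.5.
        z = (W - E[W]) / sqrt(Var[W]) = (8.5 - 10.5) / 4.7434 = -0.4216.
        Two-sided p = 2*Phi(z) = 0.673290.
Step 6: alpha = 0.1. fail to reject H0.

W+ = 8.5, W- = 12.5, W = min = 8.5, p = 0.673290, fail to reject H0.


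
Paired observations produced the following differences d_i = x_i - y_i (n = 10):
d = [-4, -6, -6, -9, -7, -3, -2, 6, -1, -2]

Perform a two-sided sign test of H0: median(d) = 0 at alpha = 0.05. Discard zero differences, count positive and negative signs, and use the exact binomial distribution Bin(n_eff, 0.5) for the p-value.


Step 1: Discard zero differences. Original n = 10; n_eff = number of nonzero differences = 10.
Nonzero differences (with sign): -4, -6, -6, -9, -7, -3, -2, +6, -1, -2
Step 2: Count signs: positive = 1, negative = 9.
Step 3: Under H0: P(positive) = 0.5, so the number of positives S ~ Bin(10, 0.5).
Step 4: Two-sided exact p-value = sum of Bin(10,0.5) probabilities at or below the observed probability = 0.021484.
Step 5: alpha = 0.05. reject H0.

n_eff = 10, pos = 1, neg = 9, p = 0.021484, reject H0.


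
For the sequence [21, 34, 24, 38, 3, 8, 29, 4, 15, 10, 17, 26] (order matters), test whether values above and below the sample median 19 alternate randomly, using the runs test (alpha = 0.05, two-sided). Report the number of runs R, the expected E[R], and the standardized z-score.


Step 1: Compute median = 19; label A = above, B = below.
Labels in order: AAAABBABBBBA  (n_A = 6, n_B = 6)
Step 2: Count runs R = 5.
Step 3: Under H0 (random ordering), E[R] = 2*n_A*n_B/(n_A+n_B) + 1 = 2*6*6/12 + 1 = 7.0000.
        Var[R] = 2*n_A*n_B*(2*n_A*n_B - n_A - n_B) / ((n_A+n_B)^2 * (n_A+n_B-1)) = 4320/1584 = 2.7273.
        SD[R] = 1.6514.
Step 4: Continuity-corrected z = (R + 0.5 - E[R]) / SD[R] = (5 + 0.5 - 7.0000) / 1.6514 = -0.9083.
Step 5: Two-sided p-value via normal approximation = 2*(1 - Phi(|z|)) = 0.363722.
Step 6: alpha = 0.05. fail to reject H0.

R = 5, z = -0.9083, p = 0.363722, fail to reject H0.


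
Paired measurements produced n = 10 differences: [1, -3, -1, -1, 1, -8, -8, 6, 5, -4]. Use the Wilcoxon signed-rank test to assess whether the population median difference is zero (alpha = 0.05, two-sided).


Step 1: Drop any zero differences (none here) and take |d_i|.
|d| = [1, 3, 1, 1, 1, 8, 8, 6, 5, 4]
Step 2: Midrank |d_i| (ties get averaged ranks).
ranks: |1|->2.5, |3|->5, |1|->2.5, |1|->2.5, |1|->2.5, |8|->9.5, |8|->9.5, |6|->8, |5|->7, |4|->6
Step 3: Attach original signs; sum ranks with positive sign and with negative sign.
W+ = 2.5 + 2.5 + 8 + 7 = 20
W- = 5 + 2.5 + 2.5 + 9.5 + 9.5 + 6 = 35
(Check: W+ + W- = 55 should equal n(n+1)/2 = 55.)
Step 4: Test statistic W = min(W+, W-) = 20.
Step 5: Ties in |d|, so use the tie-corrected normal approximation.
        E[W] = n(n+1)/4 = 10*11/4 = 27.5.
        Tie groups: |d|=1 (t=4), |d|=8 (t=2); sum(t^3 - t) = 66.
        Var[W] = n(n+1)(2n+1)/24 - sum(t^3-t)/48 = 2310/24 - 66/48 = 94.875.
        z = (W - E[W]) / sqrt(Var[W]) = (20 - 27.5) / 9.7404 = -0.7700.
        Two-sided p = 2*Phi(z) = 0.441306.
Step 6: alpha = 0.05. fail to reject H0.

W+ = 20, W- = 35, W = min = 20, p = 0.441306, fail to reject H0.


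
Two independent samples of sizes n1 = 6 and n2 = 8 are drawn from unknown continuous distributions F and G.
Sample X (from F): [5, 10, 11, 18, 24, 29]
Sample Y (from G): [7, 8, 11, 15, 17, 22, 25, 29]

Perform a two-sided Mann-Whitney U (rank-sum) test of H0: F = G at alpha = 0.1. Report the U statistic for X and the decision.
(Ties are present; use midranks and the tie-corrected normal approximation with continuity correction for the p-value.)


Step 1: Combine and sort all 14 observations; assign midranks.
sorted (value, group): (5,X), (7,Y), (8,Y), (10,X), (11,X), (11,Y), (15,Y), (17,Y), (18,X), (22,Y), (24,X), (25,Y), (29,X), (29,Y)
ranks: 5->1, 7->2, 8->3, 10->4, 11->5.5, 11->5.5, 15->7, 17->8, 18->9, 22->10, 24->11, 25->12, 29->13.5, 29->13.5
Step 2: Rank sum for X: R1 = 1 + 4 + 5.5 + 9 + 11 + 13.5 = 44.
Step 3: U_X = R1 - n1(n1+1)/2 = 44 - 6*7/2 = 44 - 21 = 23.
       U_Y = n1*n2 - U_X = 48 - 23 = 25.
Step 4: Ties are present, so use the tie-corrected normal approximation (with continuity correction) for the p-value.
Step 5: p-value = 0.948419; compare to alpha = 0.1. fail to reject H0.

U_X = 23, p = 0.948419, fail to reject H0 at alpha = 0.1.


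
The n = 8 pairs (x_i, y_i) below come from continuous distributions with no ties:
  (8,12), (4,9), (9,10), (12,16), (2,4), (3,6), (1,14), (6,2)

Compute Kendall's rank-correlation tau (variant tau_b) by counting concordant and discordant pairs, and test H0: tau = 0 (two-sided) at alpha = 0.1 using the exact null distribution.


Step 1: Enumerate the 28 unordered pairs (i,j) with i<j and classify each by sign(x_j-x_i) * sign(y_j-y_i).
  (1,2):dx=-4,dy=-3->C; (1,3):dx=+1,dy=-2->D; (1,4):dx=+4,dy=+4->C; (1,5):dx=-6,dy=-8->C
  (1,6):dx=-5,dy=-6->C; (1,7):dx=-7,dy=+2->D; (1,8):dx=-2,dy=-10->C; (2,3):dx=+5,dy=+1->C
  (2,4):dx=+8,dy=+7->C; (2,5):dx=-2,dy=-5->C; (2,6):dx=-1,dy=-3->C; (2,7):dx=-3,dy=+5->D
  (2,8):dx=+2,dy=-7->D; (3,4):dx=+3,dy=+6->C; (3,5):dx=-7,dy=-6->C; (3,6):dx=-6,dy=-4->C
  (3,7):dx=-8,dy=+4->D; (3,8):dx=-3,dy=-8->C; (4,5):dx=-10,dy=-12->C; (4,6):dx=-9,dy=-10->C
  (4,7):dx=-11,dy=-2->C; (4,8):dx=-6,dy=-14->C; (5,6):dx=+1,dy=+2->C; (5,7):dx=-1,dy=+10->D
  (5,8):dx=+4,dy=-2->D; (6,7):dx=-2,dy=+8->D; (6,8):dx=+3,dy=-4->D; (7,8):dx=+5,dy=-12->D
Step 2: C = 18, D = 10, total pairs = 28.
Step 3: tau = (C - D)/(n(n-1)/2) = (18 - 10)/28 = 0.285714.
Step 4: Exact two-sided p-value (enumerate n! = 40320 permutations of y under H0): p = 0.398760.
Step 5: alpha = 0.1. fail to reject H0.

tau_b = 0.2857 (C=18, D=10), p = 0.398760, fail to reject H0.


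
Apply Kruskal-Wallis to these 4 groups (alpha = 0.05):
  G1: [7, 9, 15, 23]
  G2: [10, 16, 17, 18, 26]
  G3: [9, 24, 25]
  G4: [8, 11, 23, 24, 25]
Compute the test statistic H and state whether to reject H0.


Step 1: Combine all N = 17 observations and assign midranks.
sorted (value, group, rank): (7,G1,1), (8,G4,2), (9,G1,3.5), (9,G3,3.5), (10,G2,5), (11,G4,6), (15,G1,7), (16,G2,8), (17,G2,9), (18,G2,10), (23,G1,11.5), (23,G4,11.5), (24,G3,13.5), (24,G4,13.5), (25,G3,15.5), (25,G4,15.5), (26,G2,17)
Step 2: Sum ranks within each group.
R_1 = 23 (n_1 = 4)
R_2 = 49 (n_2 = 5)
R_3 = 32.5 (n_3 = 3)
R_4 = 48.5 (n_4 = 5)
Step 3: H = 12/(N(N+1)) * sum(R_i^2/n_i) - 3(N+1)
     = 12/(17*18) * (23^2/4 + 49^2/5 + 32.5^2/3 + 48.5^2/5) - 3*18
     = 0.039216 * 1434.98 - 54
     = 2.273856.
Step 4: Ties present; correction factor C = 1 - 24/(17^3 - 17) = 0.995098. Corrected H = 2.273856 / 0.995098 = 2.285057.
Step 5: Under H0, H ~ chi^2(3); p-value = 0.515390.
Step 6: alpha = 0.05. fail to reject H0.

H = 2.2851, df = 3, p = 0.515390, fail to reject H0.


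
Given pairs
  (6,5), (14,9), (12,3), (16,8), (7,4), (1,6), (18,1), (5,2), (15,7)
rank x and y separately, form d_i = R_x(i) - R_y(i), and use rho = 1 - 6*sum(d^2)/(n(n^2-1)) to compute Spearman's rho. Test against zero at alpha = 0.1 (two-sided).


Step 1: Rank x and y separately (midranks; no ties here).
rank(x): 6->3, 14->6, 12->5, 16->8, 7->4, 1->1, 18->9, 5->2, 15->7
rank(y): 5->5, 9->9, 3->3, 8->8, 4->4, 6->6, 1->1, 2->2, 7->7
Step 2: d_i = R_x(i) - R_y(i); compute d_i^2.
  (3-5)^2=4, (6-9)^2=9, (5-3)^2=4, (8-8)^2=0, (4-4)^2=0, (1-6)^2=25, (9-1)^2=64, (2-2)^2=0, (7-7)^2=0
sum(d^2) = 106.
Step 3: rho = 1 - 6*106 / (9*(9^2 - 1)) = 1 - 636/720 = 0.116667.
Step 4: Under H0, t = rho * sqrt((n-2)/(1-rho^2)) = 0.3108 ~ t(7).
Step 5: Two-sided p-value from the t-distribution with 7 df = 0.765008.
Step 6: alpha = 0.1. fail to reject H0.

rho = 0.1167, p = 0.765008, fail to reject H0 at alpha = 0.1.


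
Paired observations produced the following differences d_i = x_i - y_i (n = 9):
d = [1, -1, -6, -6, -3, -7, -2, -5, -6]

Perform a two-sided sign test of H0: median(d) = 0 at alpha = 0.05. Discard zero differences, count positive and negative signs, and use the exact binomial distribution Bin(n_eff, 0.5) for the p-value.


Step 1: Discard zero differences. Original n = 9; n_eff = number of nonzero differences = 9.
Nonzero differences (with sign): +1, -1, -6, -6, -3, -7, -2, -5, -6
Step 2: Count signs: positive = 1, negative = 8.
Step 3: Under H0: P(positive) = 0.5, so the number of positives S ~ Bin(9, 0.5).
Step 4: Two-sided exact p-value = sum of Bin(9,0.5) probabilities at or below the observed probability = 0.039062.
Step 5: alpha = 0.05. reject H0.

n_eff = 9, pos = 1, neg = 8, p = 0.039062, reject H0.


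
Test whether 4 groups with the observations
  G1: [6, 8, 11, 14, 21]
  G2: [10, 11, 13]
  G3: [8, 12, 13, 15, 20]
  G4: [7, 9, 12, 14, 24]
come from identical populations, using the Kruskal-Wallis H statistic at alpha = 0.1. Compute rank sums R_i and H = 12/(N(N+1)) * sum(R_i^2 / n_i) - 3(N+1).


Step 1: Combine all N = 18 observations and assign midranks.
sorted (value, group, rank): (6,G1,1), (7,G4,2), (8,G1,3.5), (8,G3,3.5), (9,G4,5), (10,G2,6), (11,G1,7.5), (11,G2,7.5), (12,G3,9.5), (12,G4,9.5), (13,G2,11.5), (13,G3,11.5), (14,G1,13.5), (14,G4,13.5), (15,G3,15), (20,G3,16), (21,G1,17), (24,G4,18)
Step 2: Sum ranks within each group.
R_1 = 42.5 (n_1 = 5)
R_2 = 25 (n_2 = 3)
R_3 = 55.5 (n_3 = 5)
R_4 = 48 (n_4 = 5)
Step 3: H = 12/(N(N+1)) * sum(R_i^2/n_i) - 3(N+1)
     = 12/(18*19) * (42.5^2/5 + 25^2/3 + 55.5^2/5 + 48^2/5) - 3*19
     = 0.035088 * 1646.43 - 57
     = 0.769591.
Step 4: Ties present; correction factor C = 1 - 30/(18^3 - 18) = 0.994840. Corrected H = 0.769591 / 0.994840 = 0.773582.
Step 5: Under H0, H ~ chi^2(3); p-value = 0.855775.
Step 6: alpha = 0.1. fail to reject H0.

H = 0.7736, df = 3, p = 0.855775, fail to reject H0.


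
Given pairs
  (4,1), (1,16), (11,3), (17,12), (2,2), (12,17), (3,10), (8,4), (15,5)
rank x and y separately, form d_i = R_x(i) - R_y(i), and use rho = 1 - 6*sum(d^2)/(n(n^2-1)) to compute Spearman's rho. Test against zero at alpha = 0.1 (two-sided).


Step 1: Rank x and y separately (midranks; no ties here).
rank(x): 4->4, 1->1, 11->6, 17->9, 2->2, 12->7, 3->3, 8->5, 15->8
rank(y): 1->1, 16->8, 3->3, 12->7, 2->2, 17->9, 10->6, 4->4, 5->5
Step 2: d_i = R_x(i) - R_y(i); compute d_i^2.
  (4-1)^2=9, (1-8)^2=49, (6-3)^2=9, (9-7)^2=4, (2-2)^2=0, (7-9)^2=4, (3-6)^2=9, (5-4)^2=1, (8-5)^2=9
sum(d^2) = 94.
Step 3: rho = 1 - 6*94 / (9*(9^2 - 1)) = 1 - 564/720 = 0.216667.
Step 4: Under H0, t = rho * sqrt((n-2)/(1-rho^2)) = 0.5872 ~ t(7).
Step 5: Two-sided p-value from the t-distribution with 7 df = 0.575515.
Step 6: alpha = 0.1. fail to reject H0.

rho = 0.2167, p = 0.575515, fail to reject H0 at alpha = 0.1.


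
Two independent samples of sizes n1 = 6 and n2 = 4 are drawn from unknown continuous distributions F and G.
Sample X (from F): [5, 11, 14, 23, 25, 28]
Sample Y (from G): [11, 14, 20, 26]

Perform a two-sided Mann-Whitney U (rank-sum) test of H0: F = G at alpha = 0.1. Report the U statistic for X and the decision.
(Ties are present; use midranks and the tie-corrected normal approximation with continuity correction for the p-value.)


Step 1: Combine and sort all 10 observations; assign midranks.
sorted (value, group): (5,X), (11,X), (11,Y), (14,X), (14,Y), (20,Y), (23,X), (25,X), (26,Y), (28,X)
ranks: 5->1, 11->2.5, 11->2.5, 14->4.5, 14->4.5, 20->6, 23->7, 25->8, 26->9, 28->10
Step 2: Rank sum for X: R1 = 1 + 2.5 + 4.5 + 7 + 8 + 10 = 33.
Step 3: U_X = R1 - n1(n1+1)/2 = 33 - 6*7/2 = 33 - 21 = 12.
       U_Y = n1*n2 - U_X = 24 - 12 = 12.
Step 4: Ties are present, so use the tie-corrected normal approximation (with continuity correction) for the p-value.
Step 5: p-value = 1.000000; compare to alpha = 0.1. fail to reject H0.

U_X = 12, p = 1.000000, fail to reject H0 at alpha = 0.1.
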